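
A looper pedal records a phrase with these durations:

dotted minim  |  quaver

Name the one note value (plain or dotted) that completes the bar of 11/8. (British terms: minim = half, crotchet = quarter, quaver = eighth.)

The bar of 11/8 = 11 eighth notes.
Convert each value to eighth notes: dotted minim = 6; quaver = 1.
Total: 6 + 1 = 7.
Remaining: 11 − 7 = 4 eighth notes, which is a half note.

half note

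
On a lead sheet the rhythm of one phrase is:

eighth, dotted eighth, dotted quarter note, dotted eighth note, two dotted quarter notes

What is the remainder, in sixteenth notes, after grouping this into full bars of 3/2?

One bar of 3/2 = 24 sixteenth notes.
In sixteenth notes: eighth = 2; dotted eighth = 3; dotted quarter note = 6; dotted eighth note = 3; dotted quarter note = 6; dotted quarter note = 6.
Adding: 2 + 3 + 6 + 3 + 6 + 6 = 26.
26 ÷ 24 = 1 complete bar with 2 sixteenth notes remaining.

2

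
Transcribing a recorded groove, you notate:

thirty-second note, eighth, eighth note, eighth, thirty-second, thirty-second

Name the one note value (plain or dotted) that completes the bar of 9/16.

The bar of 9/16 = 18 thirty-second notes.
Working in thirty-second notes: thirty-second note = 1; eighth = 4; eighth note = 4; eighth = 4; thirty-second = 1; thirty-second = 1.
Adding: 1 + 4 + 4 + 4 + 1 + 1 = 15.
Remaining: 18 − 15 = 3 thirty-second notes, which is a dotted sixteenth note.

dotted sixteenth note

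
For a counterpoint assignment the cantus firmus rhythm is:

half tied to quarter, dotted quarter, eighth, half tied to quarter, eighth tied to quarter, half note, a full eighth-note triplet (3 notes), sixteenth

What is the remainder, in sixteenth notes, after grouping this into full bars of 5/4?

One bar of 5/4 = 20 sixteenth notes.
Working in sixteenth notes: half tied to quarter (half + quarter) = 12; dotted quarter = 6; eighth = 2; half tied to quarter (half + quarter) = 12; eighth tied to quarter (eighth + quarter) = 6; half note = 8; a full eighth-note triplet (3 notes) (three triplet eighths span one quarter) = 4; sixteenth = 1.
Sum: 12 + 6 + 2 + 12 + 6 + 8 + 4 + 1 = 51.
51 ÷ 20 = 2 complete bars with 11 sixteenth notes remaining.

11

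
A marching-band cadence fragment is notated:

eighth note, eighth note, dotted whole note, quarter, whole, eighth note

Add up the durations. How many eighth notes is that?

25

Express everything in eighth notes: eighth note = 1; eighth note = 1; dotted whole note = 12; quarter = 2; whole = 8; eighth note = 1.
Adding: 1 + 1 + 12 + 2 + 8 + 1 = 25 eighth notes.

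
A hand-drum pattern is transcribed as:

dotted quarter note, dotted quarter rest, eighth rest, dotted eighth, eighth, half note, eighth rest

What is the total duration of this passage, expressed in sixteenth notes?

Working in sixteenth notes: dotted quarter note = 6; dotted quarter rest = 6; eighth rest = 2; dotted eighth = 3; eighth = 2; half note = 8; eighth rest = 2.
Adding: 6 + 6 + 2 + 3 + 2 + 8 + 2 = 29 sixteenth notes.

29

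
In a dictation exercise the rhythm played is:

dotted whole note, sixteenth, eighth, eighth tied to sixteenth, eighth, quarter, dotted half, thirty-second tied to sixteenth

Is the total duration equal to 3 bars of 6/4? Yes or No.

No

One bar of 6/4 = 48 thirty-second notes, so 3 bars = 144.
Working in thirty-second notes: dotted whole note = 48; sixteenth = 2; eighth = 4; eighth tied to sixteenth (eighth + sixteenth) = 6; eighth = 4; quarter = 8; dotted half = 24; thirty-second tied to sixteenth (thirty-second + sixteenth) = 3.
Total: 48 + 2 + 4 + 6 + 4 + 8 + 24 + 3 = 99.
99 falls short of 144, so the answer is No.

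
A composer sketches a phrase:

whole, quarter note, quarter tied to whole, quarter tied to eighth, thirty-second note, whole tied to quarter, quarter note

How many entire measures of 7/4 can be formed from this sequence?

One bar of 7/4 = 56 thirty-second notes.
Each duration in thirty-second notes: whole = 32; quarter note = 8; quarter tied to whole (quarter + whole) = 40; quarter tied to eighth (quarter + eighth) = 12; thirty-second note = 1; whole tied to quarter (whole + quarter) = 40; quarter note = 8.
Adding: 32 + 8 + 40 + 12 + 1 + 40 + 8 = 141.
141 ÷ 56 = 2 complete bars with 29 left over.

2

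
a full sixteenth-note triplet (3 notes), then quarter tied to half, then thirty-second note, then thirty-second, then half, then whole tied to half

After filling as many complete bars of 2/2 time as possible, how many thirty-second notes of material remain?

One bar of 2/2 = 32 thirty-second notes.
Convert each value to thirty-second notes: a full sixteenth-note triplet (3 notes) (three triplet sixteenths span one eighth) = 4; quarter tied to half (quarter + half) = 24; thirty-second note = 1; thirty-second = 1; half = 16; whole tied to half (whole + half) = 48.
Total: 4 + 24 + 1 + 1 + 16 + 48 = 94.
94 ÷ 32 = 2 complete bars with 30 thirty-second notes remaining.

30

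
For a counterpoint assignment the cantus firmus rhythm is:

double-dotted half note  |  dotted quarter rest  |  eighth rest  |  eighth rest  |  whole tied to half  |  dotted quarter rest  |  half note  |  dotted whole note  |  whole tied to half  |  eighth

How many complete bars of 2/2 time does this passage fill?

One bar of 2/2 = 8 eighth notes.
Express everything in eighth notes: double-dotted half note = 7; dotted quarter rest = 3; eighth rest = 1; eighth rest = 1; whole tied to half (whole + half) = 12; dotted quarter rest = 3; half note = 4; dotted whole note = 12; whole tied to half (whole + half) = 12; eighth = 1.
Adding: 7 + 3 + 1 + 1 + 12 + 3 + 4 + 12 + 12 + 1 = 56.
56 ÷ 8 = 7 complete bars with 0 left over.

7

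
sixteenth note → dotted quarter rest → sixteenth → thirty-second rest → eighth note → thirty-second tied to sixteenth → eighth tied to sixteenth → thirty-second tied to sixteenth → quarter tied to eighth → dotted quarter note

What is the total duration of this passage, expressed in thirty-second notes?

In thirty-second notes: sixteenth note = 2; dotted quarter rest = 12; sixteenth = 2; thirty-second rest = 1; eighth note = 4; thirty-second tied to sixteenth (thirty-second + sixteenth) = 3; eighth tied to sixteenth (eighth + sixteenth) = 6; thirty-second tied to sixteenth (thirty-second + sixteenth) = 3; quarter tied to eighth (quarter + eighth) = 12; dotted quarter note = 12.
Adding: 2 + 12 + 2 + 1 + 4 + 3 + 6 + 3 + 12 + 12 = 57 thirty-second notes.

57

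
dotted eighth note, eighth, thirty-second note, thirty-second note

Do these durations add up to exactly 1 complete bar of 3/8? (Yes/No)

Yes

One bar of 3/8 = 12 thirty-second notes.
Working in thirty-second notes: dotted eighth note = 6; eighth = 4; thirty-second note = 1; thirty-second note = 1.
Sum: 6 + 4 + 1 + 1 = 12.
12 equals 12, so the answer is Yes.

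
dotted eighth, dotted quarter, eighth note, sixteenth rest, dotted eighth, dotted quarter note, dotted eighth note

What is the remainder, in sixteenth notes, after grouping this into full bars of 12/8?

One bar of 12/8 = 24 sixteenth notes.
Each duration in sixteenth notes: dotted eighth = 3; dotted quarter = 6; eighth note = 2; sixteenth rest = 1; dotted eighth = 3; dotted quarter note = 6; dotted eighth note = 3.
Altogether 3 + 6 + 2 + 1 + 3 + 6 + 3 = 24.
24 ÷ 24 = 1 complete bar with 0 sixteenth notes remaining.

0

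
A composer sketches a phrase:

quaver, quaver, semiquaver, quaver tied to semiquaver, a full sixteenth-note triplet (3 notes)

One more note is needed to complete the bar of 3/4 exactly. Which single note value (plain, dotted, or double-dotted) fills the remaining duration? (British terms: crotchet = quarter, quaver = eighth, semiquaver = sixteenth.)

eighth note

The bar of 3/4 = 12 sixteenth notes.
Each duration in sixteenth notes: quaver = 2; quaver = 2; semiquaver = 1; quaver tied to semiquaver (quaver + semiquaver) = 3; a full sixteenth-note triplet (3 notes) (three triplet sixteenths span one eighth) = 2.
Total: 2 + 2 + 1 + 3 + 2 = 10.
Remaining: 12 − 10 = 2 sixteenth notes, which is a eighth note.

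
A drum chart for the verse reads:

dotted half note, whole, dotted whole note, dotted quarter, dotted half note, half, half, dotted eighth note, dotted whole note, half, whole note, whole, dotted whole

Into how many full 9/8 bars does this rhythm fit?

9

One bar of 9/8 = 18 sixteenth notes.
Convert each value to sixteenth notes: dotted half note = 12; whole = 16; dotted whole note = 24; dotted quarter = 6; dotted half note = 12; half = 8; half = 8; dotted eighth note = 3; dotted whole note = 24; half = 8; whole note = 16; whole = 16; dotted whole = 24.
Sum: 12 + 16 + 24 + 6 + 12 + 8 + 8 + 3 + 24 + 8 + 16 + 16 + 24 = 177.
177 ÷ 18 = 9 complete bars with 15 left over.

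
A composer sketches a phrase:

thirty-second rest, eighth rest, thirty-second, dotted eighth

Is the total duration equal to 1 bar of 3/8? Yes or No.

One bar of 3/8 = 12 thirty-second notes.
Each duration in thirty-second notes: thirty-second rest = 1; eighth rest = 4; thirty-second = 1; dotted eighth = 6.
Altogether 1 + 4 + 1 + 6 = 12.
12 equals 12, so the answer is Yes.

Yes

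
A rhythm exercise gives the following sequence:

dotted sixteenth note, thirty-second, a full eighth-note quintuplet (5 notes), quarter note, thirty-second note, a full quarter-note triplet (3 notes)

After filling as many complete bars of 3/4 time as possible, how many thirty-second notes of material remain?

21

One bar of 3/4 = 24 thirty-second notes.
Express everything in thirty-second notes: dotted sixteenth note = 3; thirty-second = 1; a full eighth-note quintuplet (5 notes) (five quintuplet eighths span one half) = 16; quarter note = 8; thirty-second note = 1; a full quarter-note triplet (3 notes) (three triplet quarters span one half) = 16.
Total: 3 + 1 + 16 + 8 + 1 + 16 = 45.
45 ÷ 24 = 1 complete bar with 21 thirty-second notes remaining.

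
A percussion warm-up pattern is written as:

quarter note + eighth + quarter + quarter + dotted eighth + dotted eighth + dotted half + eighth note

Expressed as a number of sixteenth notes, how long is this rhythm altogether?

Express everything in sixteenth notes: quarter note = 4; eighth = 2; quarter = 4; quarter = 4; dotted eighth = 3; dotted eighth = 3; dotted half = 12; eighth note = 2.
Sum: 4 + 2 + 4 + 4 + 3 + 3 + 12 + 2 = 34 sixteenth notes.

34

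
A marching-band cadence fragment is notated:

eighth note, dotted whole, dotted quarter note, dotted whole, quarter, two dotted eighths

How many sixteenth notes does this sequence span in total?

Convert each value to sixteenth notes: eighth note = 2; dotted whole = 24; dotted quarter note = 6; dotted whole = 24; quarter = 4; dotted eighth = 3; dotted eighth = 3.
Adding: 2 + 24 + 6 + 24 + 4 + 3 + 3 = 66 sixteenth notes.

66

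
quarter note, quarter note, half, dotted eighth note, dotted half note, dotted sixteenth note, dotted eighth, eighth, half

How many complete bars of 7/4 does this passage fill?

One bar of 7/4 = 56 thirty-second notes.
In thirty-second notes: quarter note = 8; quarter note = 8; half = 16; dotted eighth note = 6; dotted half note = 24; dotted sixteenth note = 3; dotted eighth = 6; eighth = 4; half = 16.
Total: 8 + 8 + 16 + 6 + 24 + 3 + 6 + 4 + 16 = 91.
91 ÷ 56 = 1 complete bar with 35 left over.

1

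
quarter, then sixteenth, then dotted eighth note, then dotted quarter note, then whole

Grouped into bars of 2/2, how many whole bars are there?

One bar of 2/2 = 16 sixteenth notes.
In sixteenth notes: quarter = 4; sixteenth = 1; dotted eighth note = 3; dotted quarter note = 6; whole = 16.
Sum: 4 + 1 + 3 + 6 + 16 = 30.
30 ÷ 16 = 1 complete bar with 14 left over.

1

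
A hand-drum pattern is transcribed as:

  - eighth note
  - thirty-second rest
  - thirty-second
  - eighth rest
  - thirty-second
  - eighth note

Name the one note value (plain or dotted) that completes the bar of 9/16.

The bar of 9/16 = 18 thirty-second notes.
In thirty-second notes: eighth note = 4; thirty-second rest = 1; thirty-second = 1; eighth rest = 4; thirty-second = 1; eighth note = 4.
Altogether 4 + 1 + 1 + 4 + 1 + 4 = 15.
Remaining: 18 − 15 = 3 thirty-second notes, which is a dotted sixteenth note.

dotted sixteenth note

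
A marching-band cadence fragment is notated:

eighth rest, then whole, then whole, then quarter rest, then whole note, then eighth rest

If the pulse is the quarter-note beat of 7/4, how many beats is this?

One quarter-note beat = 2 eighth notes.
Express everything in eighth notes: eighth rest = 1; whole = 8; whole = 8; quarter rest = 2; whole note = 8; eighth rest = 1.
Sum: 1 + 8 + 8 + 2 + 8 + 1 = 28.
28 ÷ 2 = 14 beats.

14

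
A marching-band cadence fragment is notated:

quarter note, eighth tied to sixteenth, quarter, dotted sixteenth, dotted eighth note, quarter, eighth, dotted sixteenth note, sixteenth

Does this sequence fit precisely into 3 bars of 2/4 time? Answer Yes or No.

Yes

One bar of 2/4 = 16 thirty-second notes, so 3 bars = 48.
Express everything in thirty-second notes: quarter note = 8; eighth tied to sixteenth (eighth + sixteenth) = 6; quarter = 8; dotted sixteenth = 3; dotted eighth note = 6; quarter = 8; eighth = 4; dotted sixteenth note = 3; sixteenth = 2.
Altogether 8 + 6 + 8 + 3 + 6 + 8 + 4 + 3 + 2 = 48.
48 equals 48, so the answer is Yes.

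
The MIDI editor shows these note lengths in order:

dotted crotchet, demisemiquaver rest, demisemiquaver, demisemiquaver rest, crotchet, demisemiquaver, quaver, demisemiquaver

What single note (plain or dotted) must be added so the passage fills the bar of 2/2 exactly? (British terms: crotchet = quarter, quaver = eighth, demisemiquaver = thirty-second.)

dotted sixteenth note

The bar of 2/2 = 32 thirty-second notes.
Convert each value to thirty-second notes: dotted crotchet = 12; demisemiquaver rest = 1; demisemiquaver = 1; demisemiquaver rest = 1; crotchet = 8; demisemiquaver = 1; quaver = 4; demisemiquaver = 1.
Altogether 12 + 1 + 1 + 1 + 8 + 1 + 4 + 1 = 29.
Remaining: 32 − 29 = 3 thirty-second notes, which is a dotted sixteenth note.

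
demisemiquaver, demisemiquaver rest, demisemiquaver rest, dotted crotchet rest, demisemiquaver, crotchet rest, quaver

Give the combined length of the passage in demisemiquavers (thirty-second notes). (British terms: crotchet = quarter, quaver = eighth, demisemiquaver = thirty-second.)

28

Convert each value to thirty-second notes: demisemiquaver = 1; demisemiquaver rest = 1; demisemiquaver rest = 1; dotted crotchet rest = 12; demisemiquaver = 1; crotchet rest = 8; quaver = 4.
Sum: 1 + 1 + 1 + 12 + 1 + 8 + 4 = 28 thirty-second notes.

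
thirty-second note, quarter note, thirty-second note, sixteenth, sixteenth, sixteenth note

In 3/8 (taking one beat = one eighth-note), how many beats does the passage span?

One eighth-note beat = 4 thirty-second notes.
Each duration in thirty-second notes: thirty-second note = 1; quarter note = 8; thirty-second note = 1; sixteenth = 2; sixteenth = 2; sixteenth note = 2.
Altogether 1 + 8 + 1 + 2 + 2 + 2 = 16.
16 ÷ 4 = 4 beats.

4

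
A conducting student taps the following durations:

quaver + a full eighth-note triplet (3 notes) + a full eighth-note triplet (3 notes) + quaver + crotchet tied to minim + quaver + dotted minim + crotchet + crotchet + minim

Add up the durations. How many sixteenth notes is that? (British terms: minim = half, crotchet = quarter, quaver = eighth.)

Working in sixteenth notes: quaver = 2; a full eighth-note triplet (3 notes) (three triplet eighths span one quarter) = 4; a full eighth-note triplet (3 notes) (three triplet eighths span one quarter) = 4; quaver = 2; crotchet tied to minim (crotchet + minim) = 12; quaver = 2; dotted minim = 12; crotchet = 4; crotchet = 4; minim = 8.
Altogether 2 + 4 + 4 + 2 + 12 + 2 + 12 + 4 + 4 + 8 = 54 sixteenth notes.

54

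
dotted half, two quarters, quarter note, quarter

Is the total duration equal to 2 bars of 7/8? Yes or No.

One bar of 7/8 = 7 eighth notes, so 2 bars = 14.
Express everything in eighth notes: dotted half = 6; quarter = 2; quarter = 2; quarter note = 2; quarter = 2.
Total: 6 + 2 + 2 + 2 + 2 = 14.
14 equals 14, so the answer is Yes.

Yes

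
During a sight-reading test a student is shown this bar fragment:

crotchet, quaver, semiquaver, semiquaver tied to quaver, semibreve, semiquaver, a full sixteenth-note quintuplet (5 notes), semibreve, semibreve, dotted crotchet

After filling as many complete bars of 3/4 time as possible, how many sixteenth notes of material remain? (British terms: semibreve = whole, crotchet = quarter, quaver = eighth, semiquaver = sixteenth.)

9

One bar of 3/4 = 12 sixteenth notes.
Express everything in sixteenth notes: crotchet = 4; quaver = 2; semiquaver = 1; semiquaver tied to quaver (semiquaver + quaver) = 3; semibreve = 16; semiquaver = 1; a full sixteenth-note quintuplet (5 notes) (five quintuplet sixteenths span one quarter) = 4; semibreve = 16; semibreve = 16; dotted crotchet = 6.
Sum: 4 + 2 + 1 + 3 + 16 + 1 + 4 + 16 + 16 + 6 = 69.
69 ÷ 12 = 5 complete bars with 9 sixteenth notes remaining.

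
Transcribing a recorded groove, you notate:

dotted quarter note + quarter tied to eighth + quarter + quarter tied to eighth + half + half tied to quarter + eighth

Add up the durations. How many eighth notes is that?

Working in eighth notes: dotted quarter note = 3; quarter tied to eighth (quarter + eighth) = 3; quarter = 2; quarter tied to eighth (quarter + eighth) = 3; half = 4; half tied to quarter (half + quarter) = 6; eighth = 1.
Total: 3 + 3 + 2 + 3 + 4 + 6 + 1 = 22 eighth notes.

22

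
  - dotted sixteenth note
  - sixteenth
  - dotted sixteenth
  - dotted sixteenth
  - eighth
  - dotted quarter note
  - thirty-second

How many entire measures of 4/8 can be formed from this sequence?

1

One bar of 4/8 = 16 thirty-second notes.
Working in thirty-second notes: dotted sixteenth note = 3; sixteenth = 2; dotted sixteenth = 3; dotted sixteenth = 3; eighth = 4; dotted quarter note = 12; thirty-second = 1.
Total: 3 + 2 + 3 + 3 + 4 + 12 + 1 = 28.
28 ÷ 16 = 1 complete bar with 12 left over.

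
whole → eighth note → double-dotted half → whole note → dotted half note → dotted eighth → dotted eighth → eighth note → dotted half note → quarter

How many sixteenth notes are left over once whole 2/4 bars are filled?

4

One bar of 2/4 = 8 sixteenth notes.
In sixteenth notes: whole = 16; eighth note = 2; double-dotted half = 14; whole note = 16; dotted half note = 12; dotted eighth = 3; dotted eighth = 3; eighth note = 2; dotted half note = 12; quarter = 4.
Sum: 16 + 2 + 14 + 16 + 12 + 3 + 3 + 2 + 12 + 4 = 84.
84 ÷ 8 = 10 complete bars with 4 sixteenth notes remaining.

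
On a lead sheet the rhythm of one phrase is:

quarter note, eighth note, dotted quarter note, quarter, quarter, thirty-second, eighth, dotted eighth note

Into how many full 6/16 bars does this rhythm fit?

4

One bar of 6/16 = 12 thirty-second notes.
Convert each value to thirty-second notes: quarter note = 8; eighth note = 4; dotted quarter note = 12; quarter = 8; quarter = 8; thirty-second = 1; eighth = 4; dotted eighth note = 6.
Sum: 8 + 4 + 12 + 8 + 8 + 1 + 4 + 6 = 51.
51 ÷ 12 = 4 complete bars with 3 left over.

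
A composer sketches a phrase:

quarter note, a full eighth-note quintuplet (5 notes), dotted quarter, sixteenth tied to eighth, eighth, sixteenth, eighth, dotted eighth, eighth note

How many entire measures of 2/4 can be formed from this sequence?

One bar of 2/4 = 8 sixteenth notes.
Convert each value to sixteenth notes: quarter note = 4; a full eighth-note quintuplet (5 notes) (five quintuplet eighths span one half) = 8; dotted quarter = 6; sixteenth tied to eighth (sixteenth + eighth) = 3; eighth = 2; sixteenth = 1; eighth = 2; dotted eighth = 3; eighth note = 2.
Altogether 4 + 8 + 6 + 3 + 2 + 1 + 2 + 3 + 2 = 31.
31 ÷ 8 = 3 complete bars with 7 left over.

3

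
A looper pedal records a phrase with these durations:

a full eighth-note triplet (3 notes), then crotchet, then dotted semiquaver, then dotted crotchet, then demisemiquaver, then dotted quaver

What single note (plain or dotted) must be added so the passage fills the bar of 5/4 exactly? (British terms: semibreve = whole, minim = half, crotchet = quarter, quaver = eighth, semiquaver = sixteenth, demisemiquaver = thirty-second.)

sixteenth note

The bar of 5/4 = 40 thirty-second notes.
In thirty-second notes: a full eighth-note triplet (3 notes) (three triplet eighths span one quarter) = 8; crotchet = 8; dotted semiquaver = 3; dotted crotchet = 12; demisemiquaver = 1; dotted quaver = 6.
Adding: 8 + 8 + 3 + 12 + 1 + 6 = 38.
Remaining: 40 − 38 = 2 thirty-second notes, which is a sixteenth note.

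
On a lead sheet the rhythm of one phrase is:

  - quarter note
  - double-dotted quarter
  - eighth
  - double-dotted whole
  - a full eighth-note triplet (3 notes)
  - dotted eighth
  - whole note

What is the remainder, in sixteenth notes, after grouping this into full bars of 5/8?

4

One bar of 5/8 = 10 sixteenth notes.
Convert each value to sixteenth notes: quarter note = 4; double-dotted quarter = 7; eighth = 2; double-dotted whole = 28; a full eighth-note triplet (3 notes) (three triplet eighths span one quarter) = 4; dotted eighth = 3; whole note = 16.
Sum: 4 + 7 + 2 + 28 + 4 + 3 + 16 = 64.
64 ÷ 10 = 6 complete bars with 4 sixteenth notes remaining.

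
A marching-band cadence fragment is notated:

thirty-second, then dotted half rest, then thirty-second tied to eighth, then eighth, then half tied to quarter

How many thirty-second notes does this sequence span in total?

58

Working in thirty-second notes: thirty-second = 1; dotted half rest = 24; thirty-second tied to eighth (thirty-second + eighth) = 5; eighth = 4; half tied to quarter (half + quarter) = 24.
Sum: 1 + 24 + 5 + 4 + 24 = 58 thirty-second notes.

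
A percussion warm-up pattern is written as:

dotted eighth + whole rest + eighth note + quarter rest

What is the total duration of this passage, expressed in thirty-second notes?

Convert each value to thirty-second notes: dotted eighth = 6; whole rest = 32; eighth note = 4; quarter rest = 8.
Sum: 6 + 32 + 4 + 8 = 50 thirty-second notes.

50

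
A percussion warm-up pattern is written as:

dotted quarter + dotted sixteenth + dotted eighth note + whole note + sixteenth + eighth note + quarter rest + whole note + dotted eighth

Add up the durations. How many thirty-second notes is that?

105

Convert each value to thirty-second notes: dotted quarter = 12; dotted sixteenth = 3; dotted eighth note = 6; whole note = 32; sixteenth = 2; eighth note = 4; quarter rest = 8; whole note = 32; dotted eighth = 6.
Sum: 12 + 3 + 6 + 32 + 2 + 4 + 8 + 32 + 6 = 105 thirty-second notes.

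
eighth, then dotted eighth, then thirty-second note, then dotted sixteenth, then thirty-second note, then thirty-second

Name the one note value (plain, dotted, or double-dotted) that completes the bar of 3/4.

quarter note

The bar of 3/4 = 24 thirty-second notes.
Express everything in thirty-second notes: eighth = 4; dotted eighth = 6; thirty-second note = 1; dotted sixteenth = 3; thirty-second note = 1; thirty-second = 1.
Sum: 4 + 6 + 1 + 3 + 1 + 1 = 16.
Remaining: 24 − 16 = 8 thirty-second notes, which is a quarter note.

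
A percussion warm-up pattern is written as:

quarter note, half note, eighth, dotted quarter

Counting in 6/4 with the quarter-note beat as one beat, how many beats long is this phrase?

One quarter-note beat = 2 eighth notes.
Working in eighth notes: quarter note = 2; half note = 4; eighth = 1; dotted quarter = 3.
Total: 2 + 4 + 1 + 3 = 10.
10 ÷ 2 = 5 beats.

5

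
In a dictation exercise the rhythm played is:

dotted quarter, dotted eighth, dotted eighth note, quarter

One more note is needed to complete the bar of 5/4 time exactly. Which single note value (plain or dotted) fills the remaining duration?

quarter note

The bar of 5/4 = 20 sixteenth notes.
Convert each value to sixteenth notes: dotted quarter = 6; dotted eighth = 3; dotted eighth note = 3; quarter = 4.
Adding: 6 + 3 + 3 + 4 = 16.
Remaining: 20 − 16 = 4 sixteenth notes, which is a quarter note.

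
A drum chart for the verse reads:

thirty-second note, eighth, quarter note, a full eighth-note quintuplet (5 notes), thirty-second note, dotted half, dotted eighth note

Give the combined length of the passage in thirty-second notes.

60

Express everything in thirty-second notes: thirty-second note = 1; eighth = 4; quarter note = 8; a full eighth-note quintuplet (5 notes) (five quintuplet eighths span one half) = 16; thirty-second note = 1; dotted half = 24; dotted eighth note = 6.
Sum: 1 + 4 + 8 + 16 + 1 + 24 + 6 = 60 thirty-second notes.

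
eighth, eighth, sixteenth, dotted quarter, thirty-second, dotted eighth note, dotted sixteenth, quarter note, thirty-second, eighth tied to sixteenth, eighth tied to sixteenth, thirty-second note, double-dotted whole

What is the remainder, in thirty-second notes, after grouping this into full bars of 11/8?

One bar of 11/8 = 44 thirty-second notes.
Convert each value to thirty-second notes: eighth = 4; eighth = 4; sixteenth = 2; dotted quarter = 12; thirty-second = 1; dotted eighth note = 6; dotted sixteenth = 3; quarter note = 8; thirty-second = 1; eighth tied to sixteenth (eighth + sixteenth) = 6; eighth tied to sixteenth (eighth + sixteenth) = 6; thirty-second note = 1; double-dotted whole = 56.
Sum: 4 + 4 + 2 + 12 + 1 + 6 + 3 + 8 + 1 + 6 + 6 + 1 + 56 = 110.
110 ÷ 44 = 2 complete bars with 22 thirty-second notes remaining.

22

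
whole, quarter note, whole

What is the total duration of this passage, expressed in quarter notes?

9

Convert each value to quarter notes: whole = 4; quarter note = 1; whole = 4.
Altogether 4 + 1 + 4 = 9 quarter notes.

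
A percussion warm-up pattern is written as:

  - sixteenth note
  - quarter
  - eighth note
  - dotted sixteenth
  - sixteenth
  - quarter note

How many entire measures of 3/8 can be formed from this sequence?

2

One bar of 3/8 = 12 thirty-second notes.
Each duration in thirty-second notes: sixteenth note = 2; quarter = 8; eighth note = 4; dotted sixteenth = 3; sixteenth = 2; quarter note = 8.
Altogether 2 + 8 + 4 + 3 + 2 + 8 = 27.
27 ÷ 12 = 2 complete bars with 3 left over.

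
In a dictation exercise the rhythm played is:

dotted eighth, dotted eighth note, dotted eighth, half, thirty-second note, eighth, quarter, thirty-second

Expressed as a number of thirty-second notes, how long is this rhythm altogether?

48

Express everything in thirty-second notes: dotted eighth = 6; dotted eighth note = 6; dotted eighth = 6; half = 16; thirty-second note = 1; eighth = 4; quarter = 8; thirty-second = 1.
Total: 6 + 6 + 6 + 16 + 1 + 4 + 8 + 1 = 48 thirty-second notes.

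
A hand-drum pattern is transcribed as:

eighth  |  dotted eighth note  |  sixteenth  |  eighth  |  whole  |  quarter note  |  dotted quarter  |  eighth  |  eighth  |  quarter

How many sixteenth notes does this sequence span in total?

Express everything in sixteenth notes: eighth = 2; dotted eighth note = 3; sixteenth = 1; eighth = 2; whole = 16; quarter note = 4; dotted quarter = 6; eighth = 2; eighth = 2; quarter = 4.
Altogether 2 + 3 + 1 + 2 + 16 + 4 + 6 + 2 + 2 + 4 = 42 sixteenth notes.

42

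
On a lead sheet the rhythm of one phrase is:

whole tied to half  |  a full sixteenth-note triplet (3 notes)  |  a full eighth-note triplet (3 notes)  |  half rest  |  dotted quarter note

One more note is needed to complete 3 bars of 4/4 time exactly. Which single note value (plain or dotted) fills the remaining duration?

quarter note

3 bars of 4/4 = 24 eighth notes.
In eighth notes: whole tied to half (whole + half) = 12; a full sixteenth-note triplet (3 notes) (three triplet sixteenths span one eighth) = 1; a full eighth-note triplet (3 notes) (three triplet eighths span one quarter) = 2; half rest = 4; dotted quarter note = 3.
Altogether 12 + 1 + 2 + 4 + 3 = 22.
Remaining: 24 − 22 = 2 eighth notes, which is a quarter note.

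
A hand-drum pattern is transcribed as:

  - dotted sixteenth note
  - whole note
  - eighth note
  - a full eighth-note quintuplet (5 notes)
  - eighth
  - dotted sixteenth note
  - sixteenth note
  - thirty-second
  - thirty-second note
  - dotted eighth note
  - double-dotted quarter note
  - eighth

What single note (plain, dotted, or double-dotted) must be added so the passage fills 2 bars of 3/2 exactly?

dotted eighth note

2 bars of 3/2 = 96 thirty-second notes.
Each duration in thirty-second notes: dotted sixteenth note = 3; whole note = 32; eighth note = 4; a full eighth-note quintuplet (5 notes) (five quintuplet eighths span one half) = 16; eighth = 4; dotted sixteenth note = 3; sixteenth note = 2; thirty-second = 1; thirty-second note = 1; dotted eighth note = 6; double-dotted quarter note = 14; eighth = 4.
Adding: 3 + 32 + 4 + 16 + 4 + 3 + 2 + 1 + 1 + 6 + 14 + 4 = 90.
Remaining: 96 − 90 = 6 thirty-second notes, which is a dotted eighth note.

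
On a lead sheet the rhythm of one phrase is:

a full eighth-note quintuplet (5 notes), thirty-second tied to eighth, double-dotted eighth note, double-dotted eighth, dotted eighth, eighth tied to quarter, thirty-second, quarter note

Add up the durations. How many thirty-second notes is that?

In thirty-second notes: a full eighth-note quintuplet (5 notes) (five quintuplet eighths span one half) = 16; thirty-second tied to eighth (thirty-second + eighth) = 5; double-dotted eighth note = 7; double-dotted eighth = 7; dotted eighth = 6; eighth tied to quarter (eighth + quarter) = 12; thirty-second = 1; quarter note = 8.
Altogether 16 + 5 + 7 + 7 + 6 + 12 + 1 + 8 = 62 thirty-second notes.

62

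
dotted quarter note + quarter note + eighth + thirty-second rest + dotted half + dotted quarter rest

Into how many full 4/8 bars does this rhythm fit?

One bar of 4/8 = 16 thirty-second notes.
In thirty-second notes: dotted quarter note = 12; quarter note = 8; eighth = 4; thirty-second rest = 1; dotted half = 24; dotted quarter rest = 12.
Total: 12 + 8 + 4 + 1 + 24 + 12 = 61.
61 ÷ 16 = 3 complete bars with 13 left over.

3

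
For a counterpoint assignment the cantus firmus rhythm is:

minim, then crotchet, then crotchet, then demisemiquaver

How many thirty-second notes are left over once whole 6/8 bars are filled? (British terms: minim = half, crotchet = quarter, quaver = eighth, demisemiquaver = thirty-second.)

9

One bar of 6/8 = 24 thirty-second notes.
Each duration in thirty-second notes: minim = 16; crotchet = 8; crotchet = 8; demisemiquaver = 1.
Total: 16 + 8 + 8 + 1 = 33.
33 ÷ 24 = 1 complete bar with 9 thirty-second notes remaining.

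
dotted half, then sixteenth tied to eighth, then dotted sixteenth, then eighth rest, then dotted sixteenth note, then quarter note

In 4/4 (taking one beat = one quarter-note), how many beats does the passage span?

6

One quarter-note beat = 8 thirty-second notes.
Express everything in thirty-second notes: dotted half = 24; sixteenth tied to eighth (sixteenth + eighth) = 6; dotted sixteenth = 3; eighth rest = 4; dotted sixteenth note = 3; quarter note = 8.
Total: 24 + 6 + 3 + 4 + 3 + 8 = 48.
48 ÷ 8 = 6 beats.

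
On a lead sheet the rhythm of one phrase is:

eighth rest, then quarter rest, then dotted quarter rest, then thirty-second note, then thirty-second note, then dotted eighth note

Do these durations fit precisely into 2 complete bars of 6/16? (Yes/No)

No

One bar of 6/16 = 12 thirty-second notes, so 2 bars = 24.
Express everything in thirty-second notes: eighth rest = 4; quarter rest = 8; dotted quarter rest = 12; thirty-second note = 1; thirty-second note = 1; dotted eighth note = 6.
Sum: 4 + 8 + 12 + 1 + 1 + 6 = 32.
32 exceeds 24, so the answer is No.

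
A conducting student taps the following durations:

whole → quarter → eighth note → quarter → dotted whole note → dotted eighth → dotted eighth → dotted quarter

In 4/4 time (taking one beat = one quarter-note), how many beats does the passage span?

One quarter-note beat = 4 sixteenth notes.
Working in sixteenth notes: whole = 16; quarter = 4; eighth note = 2; quarter = 4; dotted whole note = 24; dotted eighth = 3; dotted eighth = 3; dotted quarter = 6.
Altogether 16 + 4 + 2 + 4 + 24 + 3 + 3 + 6 = 62.
62 ÷ 4 = 15.5 beats.

15.5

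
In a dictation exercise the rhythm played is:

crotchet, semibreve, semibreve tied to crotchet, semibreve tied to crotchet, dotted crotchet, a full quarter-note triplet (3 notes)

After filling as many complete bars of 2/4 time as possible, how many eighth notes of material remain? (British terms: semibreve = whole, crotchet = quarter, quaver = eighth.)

1

One bar of 2/4 = 4 eighth notes.
Convert each value to eighth notes: crotchet = 2; semibreve = 8; semibreve tied to crotchet (semibreve + crotchet) = 10; semibreve tied to crotchet (semibreve + crotchet) = 10; dotted crotchet = 3; a full quarter-note triplet (3 notes) (three triplet quarters span one half) = 4.
Adding: 2 + 8 + 10 + 10 + 3 + 4 = 37.
37 ÷ 4 = 9 complete bars with 1 eighth note remaining.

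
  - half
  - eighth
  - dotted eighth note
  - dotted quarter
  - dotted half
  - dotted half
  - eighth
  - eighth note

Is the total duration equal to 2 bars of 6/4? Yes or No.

One bar of 6/4 = 24 sixteenth notes, so 2 bars = 48.
In sixteenth notes: half = 8; eighth = 2; dotted eighth note = 3; dotted quarter = 6; dotted half = 12; dotted half = 12; eighth = 2; eighth note = 2.
Sum: 8 + 2 + 3 + 6 + 12 + 12 + 2 + 2 = 47.
47 falls short of 48, so the answer is No.

No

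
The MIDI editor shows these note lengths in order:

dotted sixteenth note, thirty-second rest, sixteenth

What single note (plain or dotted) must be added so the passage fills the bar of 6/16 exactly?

dotted eighth note

The bar of 6/16 = 12 thirty-second notes.
Convert each value to thirty-second notes: dotted sixteenth note = 3; thirty-second rest = 1; sixteenth = 2.
Total: 3 + 1 + 2 = 6.
Remaining: 12 − 6 = 6 thirty-second notes, which is a dotted eighth note.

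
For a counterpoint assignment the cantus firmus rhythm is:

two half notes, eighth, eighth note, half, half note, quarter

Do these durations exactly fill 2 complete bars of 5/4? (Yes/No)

One bar of 5/4 = 10 eighth notes, so 2 bars = 20.
In eighth notes: half note = 4; half note = 4; eighth = 1; eighth note = 1; half = 4; half note = 4; quarter = 2.
Total: 4 + 4 + 1 + 1 + 4 + 4 + 2 = 20.
20 equals 20, so the answer is Yes.

Yes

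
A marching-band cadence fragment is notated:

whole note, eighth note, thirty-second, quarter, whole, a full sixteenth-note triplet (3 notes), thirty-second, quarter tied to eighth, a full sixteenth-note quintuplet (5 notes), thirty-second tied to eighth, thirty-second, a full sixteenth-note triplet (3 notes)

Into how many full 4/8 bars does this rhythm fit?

7

One bar of 4/8 = 16 thirty-second notes.
In thirty-second notes: whole note = 32; eighth note = 4; thirty-second = 1; quarter = 8; whole = 32; a full sixteenth-note triplet (3 notes) (three triplet sixteenths span one eighth) = 4; thirty-second = 1; quarter tied to eighth (quarter + eighth) = 12; a full sixteenth-note quintuplet (5 notes) (five quintuplet sixteenths span one quarter) = 8; thirty-second tied to eighth (thirty-second + eighth) = 5; thirty-second = 1; a full sixteenth-note triplet (3 notes) (three triplet sixteenths span one eighth) = 4.
Sum: 32 + 4 + 1 + 8 + 32 + 4 + 1 + 12 + 8 + 5 + 1 + 4 = 112.
112 ÷ 16 = 7 complete bars with 0 left over.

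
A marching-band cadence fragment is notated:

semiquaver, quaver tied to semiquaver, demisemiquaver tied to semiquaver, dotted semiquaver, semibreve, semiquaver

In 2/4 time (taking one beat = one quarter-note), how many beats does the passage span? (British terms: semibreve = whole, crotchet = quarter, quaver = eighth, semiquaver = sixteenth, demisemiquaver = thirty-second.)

One quarter-note beat = 8 thirty-second notes.
Express everything in thirty-second notes: semiquaver = 2; quaver tied to semiquaver (quaver + semiquaver) = 6; demisemiquaver tied to semiquaver (demisemiquaver + semiquaver) = 3; dotted semiquaver = 3; semibreve = 32; semiquaver = 2.
Total: 2 + 6 + 3 + 3 + 32 + 2 = 48.
48 ÷ 8 = 6 beats.

6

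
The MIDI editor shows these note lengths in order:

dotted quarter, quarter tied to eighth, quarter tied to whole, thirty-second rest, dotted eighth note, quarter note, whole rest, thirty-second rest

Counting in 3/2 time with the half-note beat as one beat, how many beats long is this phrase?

One half-note beat = 16 thirty-second notes.
Working in thirty-second notes: dotted quarter = 12; quarter tied to eighth (quarter + eighth) = 12; quarter tied to whole (quarter + whole) = 40; thirty-second rest = 1; dotted eighth note = 6; quarter note = 8; whole rest = 32; thirty-second rest = 1.
Sum: 12 + 12 + 40 + 1 + 6 + 8 + 32 + 1 = 112.
112 ÷ 16 = 7 beats.

7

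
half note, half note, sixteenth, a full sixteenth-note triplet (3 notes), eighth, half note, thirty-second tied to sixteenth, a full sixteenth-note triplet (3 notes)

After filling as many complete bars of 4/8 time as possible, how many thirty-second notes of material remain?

One bar of 4/8 = 16 thirty-second notes.
Working in thirty-second notes: half note = 16; half note = 16; sixteenth = 2; a full sixteenth-note triplet (3 notes) (three triplet sixteenths span one eighth) = 4; eighth = 4; half note = 16; thirty-second tied to sixteenth (thirty-second + sixteenth) = 3; a full sixteenth-note triplet (3 notes) (three triplet sixteenths span one eighth) = 4.
Adding: 16 + 16 + 2 + 4 + 4 + 16 + 3 + 4 = 65.
65 ÷ 16 = 4 complete bars with 1 thirty-second note remaining.

1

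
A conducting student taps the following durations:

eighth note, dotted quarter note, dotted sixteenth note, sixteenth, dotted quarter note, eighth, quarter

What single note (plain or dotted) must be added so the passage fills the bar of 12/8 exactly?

dotted sixteenth note

The bar of 12/8 = 48 thirty-second notes.
Working in thirty-second notes: eighth note = 4; dotted quarter note = 12; dotted sixteenth note = 3; sixteenth = 2; dotted quarter note = 12; eighth = 4; quarter = 8.
Altogether 4 + 12 + 3 + 2 + 12 + 4 + 8 = 45.
Remaining: 48 − 45 = 3 thirty-second notes, which is a dotted sixteenth note.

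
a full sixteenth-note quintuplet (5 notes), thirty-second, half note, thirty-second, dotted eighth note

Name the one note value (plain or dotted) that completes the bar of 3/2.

half note

The bar of 3/2 = 48 thirty-second notes.
Express everything in thirty-second notes: a full sixteenth-note quintuplet (5 notes) (five quintuplet sixteenths span one quarter) = 8; thirty-second = 1; half note = 16; thirty-second = 1; dotted eighth note = 6.
Sum: 8 + 1 + 16 + 1 + 6 = 32.
Remaining: 48 − 32 = 16 thirty-second notes, which is a half note.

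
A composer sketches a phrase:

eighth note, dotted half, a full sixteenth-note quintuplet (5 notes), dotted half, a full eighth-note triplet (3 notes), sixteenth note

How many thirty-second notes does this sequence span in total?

70

Express everything in thirty-second notes: eighth note = 4; dotted half = 24; a full sixteenth-note quintuplet (5 notes) (five quintuplet sixteenths span one quarter) = 8; dotted half = 24; a full eighth-note triplet (3 notes) (three triplet eighths span one quarter) = 8; sixteenth note = 2.
Total: 4 + 24 + 8 + 24 + 8 + 2 = 70 thirty-second notes.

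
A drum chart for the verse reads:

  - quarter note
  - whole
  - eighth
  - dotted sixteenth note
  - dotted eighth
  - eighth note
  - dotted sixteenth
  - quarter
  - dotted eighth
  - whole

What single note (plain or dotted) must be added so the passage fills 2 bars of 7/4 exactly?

2 bars of 7/4 = 112 thirty-second notes.
Working in thirty-second notes: quarter note = 8; whole = 32; eighth = 4; dotted sixteenth note = 3; dotted eighth = 6; eighth note = 4; dotted sixteenth = 3; quarter = 8; dotted eighth = 6; whole = 32.
Adding: 8 + 32 + 4 + 3 + 6 + 4 + 3 + 8 + 6 + 32 = 106.
Remaining: 112 − 106 = 6 thirty-second notes, which is a dotted eighth note.

dotted eighth note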